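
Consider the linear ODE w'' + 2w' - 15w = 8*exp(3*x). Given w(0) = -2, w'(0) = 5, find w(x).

w = -5*exp(-5*x)/4 - 3*exp(3*x)/4 + x*exp(3*x)

Characteristic equation r² + 2r - 15 = 0 factors as (r + 5)(r - 3) = 0, so r = -5, 3.
Hence w_h = C1*exp(-5*x) + C2*exp(3*x).
Since exp(3*x) solves the homogeneous equation (r = 3 is a root of multiplicity 1), multiply the trial by x. Try w_p = A*x*exp(3*x). Substituting into the equation and dividing by exp(3*x) gives A = 1, so w_p = x*exp(3*x).
General solution: w = C1*exp(-5*x) + C2*exp(3*x) + x*exp(3*x).
Apply the initial conditions: w(0) = C1 + C2 = -2 and w'(0) = 1 - 5*C1 + 3*C2 = 5. Solving gives C1 = -5/4, C2 = -3/4.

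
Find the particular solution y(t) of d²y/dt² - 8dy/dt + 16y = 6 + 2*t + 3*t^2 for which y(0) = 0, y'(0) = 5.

y = 65/128 - 65*exp(4*t)/128 + 3*t**2/16 + 5*t/16 + 215*t*exp(4*t)/32

Characteristic equation r² - 8r + 16 = 0 has discriminant (-8)² - 4·(16) = 0, so r = 4 is a repeated root.
Hence y_h = (C1 + C2*t)*exp(4*t).
For the particular solution try y_p = A0 + A1*t + A2*t^2. Substituting and matching coefficients of each power of t gives A0 = 65/128, A1 = 5/16, A2 = 3/16, so y_p = 65/128 + 3*t^2/16 + 5*t/16.
General solution: y = 65/128 + 3*t^2/16 + 5*t/16 + C1*exp(4*t) + C2*t*exp(4*t).
Apply the initial conditions: y(0) = 65/128 + C1 = 0 and y'(0) = 5/16 + C2 + 4*C1 = 5. Solving gives C1 = -65/128, C2 = 215/32.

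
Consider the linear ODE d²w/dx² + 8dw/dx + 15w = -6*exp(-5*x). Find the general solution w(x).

w = C1*exp(-3*x) + C2*exp(-5*x) + 3*x*exp(-5*x)

Characteristic equation r² + 8r + 15 = 0 factors as (r + 3)(r + 5) = 0, so r = -3, -5.
Hence w_h = C1*exp(-3*x) + C2*exp(-5*x).
Since exp(-5*x) solves the homogeneous equation (r = -5 is a root of multiplicity 1), multiply the trial by x. Try w_p = A*x*exp(-5*x). Substituting into the equation and dividing by exp(-5*x) gives A = 3, so w_p = 3*x*exp(-5*x).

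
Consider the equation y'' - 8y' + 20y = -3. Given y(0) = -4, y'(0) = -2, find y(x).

y = -3/20 - 77*cos(2*x)*exp(4*x)/20 + 67*exp(4*x)*sin(2*x)/10

Characteristic equation r² - 8r + 20 = 0 has discriminant (-8)² - 4·(20) = -16 < 0, so r = 4 ± 2i.
Hence y_h = C1*cos(2*x)*exp(4*x) + C2*exp(4*x)*sin(2*x).
For the particular solution try y_p = A0. Substituting and matching coefficients of each power of x gives A0 = -3/20, so y_p = -3/20.
General solution: y = -3/20 + C1*cos(2*x)*exp(4*x) + C2*exp(4*x)*sin(2*x).
Apply the initial conditions: y(0) = -3/20 + C1 = -4 and y'(0) = 2*C2 + 4*C1 = -2. Solving gives C1 = -77/20, C2 = 67/10.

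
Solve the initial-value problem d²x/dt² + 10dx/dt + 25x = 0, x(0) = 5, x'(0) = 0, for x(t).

Characteristic equation r² + 10r + 25 = 0 has discriminant (10)² - 4·(25) = 0, so r = -5 is a repeated root.
Hence x_h = (C1 + C2*t)*exp(-5*t).
Apply the initial conditions: x(0) = C1 = 5 and x'(0) = C2 - 5*C1 = 0. Solving gives C1 = 5, C2 = 25.

x = 5*exp(-5*t) + 25*t*exp(-5*t)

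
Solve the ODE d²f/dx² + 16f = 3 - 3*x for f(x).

Characteristic equation r² + 16 = 0 has discriminant (0)² - 4·(16) = -64 < 0, so r = ± 4i.
Hence f_h = C1*cos(4*x) + C2*sin(4*x).
For the particular solution try f_p = A0 + A1*x. Substituting and matching coefficients of each power of x gives A0 = 3/16, A1 = -3/16, so f_p = 3/16 - 3*x/16.

f = 3/16 - 3*x/16 + C1*cos(4*x) + C2*sin(4*x)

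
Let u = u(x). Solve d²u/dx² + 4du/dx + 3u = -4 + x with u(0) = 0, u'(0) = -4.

u = -16/9 + exp(-x)/2 + x/3 + 23*exp(-3*x)/18

Characteristic equation r² + 4r + 3 = 0 factors as (r + 1)(r + 3) = 0, so r = -1, -3.
Hence u_h = C1*exp(-x) + C2*exp(-3*x).
For the particular solution try u_p = A0 + A1*x. Substituting and matching coefficients of each power of x gives A0 = -16/9, A1 = 1/3, so u_p = -16/9 + x/3.
General solution: u = -16/9 + x/3 + C1*exp(-x) + C2*exp(-3*x).
Apply the initial conditions: u(0) = -16/9 + C1 + C2 = 0 and u'(0) = 1/3 - C1 - 3*C2 = -4. Solving gives C1 = 1/2, C2 = 23/18.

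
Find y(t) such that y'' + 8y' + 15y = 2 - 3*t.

y = 6/25 - t/5 + C1*exp(-3*t) + C2*exp(-5*t)

Characteristic equation r² + 8r + 15 = 0 factors as (r + 3)(r + 5) = 0, so r = -3, -5.
Hence y_h = C1*exp(-3*t) + C2*exp(-5*t).
For the particular solution try y_p = A0 + A1*t. Substituting and matching coefficients of each power of t gives A0 = 6/25, A1 = -1/5, so y_p = 6/25 - t/5.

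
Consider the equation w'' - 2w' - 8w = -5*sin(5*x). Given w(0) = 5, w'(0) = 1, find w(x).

Characteristic equation r² - 2r - 8 = 0 factors as (r - 4)(r + 2) = 0, so r = 4, -2.
Hence w_h = C1*exp(4*x) + C2*exp(-2*x).
Try w_p = A*cos(5*x) + B*sin(5*x). Substituting and equating the coefficients of cos(5x) and sin(5x) gives A = -50/1189, B = 165/1189, so w_p = -50*cos(5*x)/1189 + 165*sin(5*x)/1189.
General solution: w = -50*cos(5*x)/1189 + 165*sin(5*x)/1189 + C1*exp(4*x) + C2*exp(-2*x).
Apply the initial conditions: w(0) = -50/1189 + C1 + C2 = 5 and w'(0) = 825/1189 - 2*C2 + 4*C1 = 1. Solving gives C1 = 71/41, C2 = 96/29.

w = -50*cos(5*x)/1189 + 71*exp(4*x)/41 + 96*exp(-2*x)/29 + 165*sin(5*x)/1189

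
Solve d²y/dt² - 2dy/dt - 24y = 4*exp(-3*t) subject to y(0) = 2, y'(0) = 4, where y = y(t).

y = -4*exp(-3*t)/9 + 6*exp(-4*t)/5 + 56*exp(6*t)/45

Characteristic equation r² - 2r - 24 = 0 factors as (r + 4)(r - 6) = 0, so r = -4, 6.
Hence y_h = C1*exp(-4*t) + C2*exp(6*t).
Try y_p = A*exp(-3*t). Substituting into the equation and dividing by exp(-3*t) gives A = -4/9, so y_p = -4*exp(-3*t)/9.
General solution: y = -4*exp(-3*t)/9 + C1*exp(-4*t) + C2*exp(6*t).
Apply the initial conditions: y(0) = -4/9 + C1 + C2 = 2 and y'(0) = 4/3 - 4*C1 + 6*C2 = 4. Solving gives C1 = 6/5, C2 = 56/45.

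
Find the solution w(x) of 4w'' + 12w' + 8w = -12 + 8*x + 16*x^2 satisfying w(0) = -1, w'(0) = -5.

w = 4 - 10*exp(-x) - 5*x + 2*x**2 + 5*exp(-2*x)

Divide through by 4: w'' + 3w' + 2w = -3 + 2*x + 4*x^2.
Characteristic equation r² + 3r + 2 = 0 factors as (r + 2)(r + 1) = 0, so r = -2, -1.
Hence w_h = C1*exp(-2*x) + C2*exp(-x).
For the particular solution try w_p = A0 + A1*x + A2*x^2. Substituting and matching coefficients of each power of x gives A0 = 4, A1 = -5, A2 = 2, so w_p = 4 - 5*x + 2*x^2.
General solution: w = 4 - 5*x + 2*x^2 + C1*exp(-2*x) + C2*exp(-x).
Apply the initial conditions: w(0) = 4 + C1 + C2 = -1 and w'(0) = -5 - C2 - 2*C1 = -5. Solving gives C1 = 5, C2 = -10.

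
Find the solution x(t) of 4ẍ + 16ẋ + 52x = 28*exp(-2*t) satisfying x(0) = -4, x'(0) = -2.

x = 7*exp(-2*t)/9 - 43*cos(3*t)*exp(-2*t)/9 - 10*exp(-2*t)*sin(3*t)/3

Divide through by 4: x'' + 4x' + 13x = 7*exp(-2*t).
Characteristic equation r² + 4r + 13 = 0 has discriminant (4)² - 4·(13) = -36 < 0, so r = -2 ± 3i.
Hence x_h = C1*cos(3*t)*exp(-2*t) + C2*exp(-2*t)*sin(3*t).
Try x_p = A*exp(-2*t). Substituting into the equation and dividing by exp(-2*t) gives A = 7/9, so x_p = 7*exp(-2*t)/9.
General solution: x = 7*exp(-2*t)/9 + C1*cos(3*t)*exp(-2*t) + C2*exp(-2*t)*sin(3*t).
Apply the initial conditions: x(0) = 7/9 + C1 = -4 and x'(0) = -14/9 - 2*C1 + 3*C2 = -2. Solving gives C1 = -43/9, C2 = -10/3.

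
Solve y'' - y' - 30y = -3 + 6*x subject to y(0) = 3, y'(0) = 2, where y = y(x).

Characteristic equation r² - r - 30 = 0 factors as (r + 5)(r - 6) = 0, so r = -5, 6.
Hence y_h = C1*exp(-5*x) + C2*exp(6*x).
For the particular solution try y_p = A0 + A1*x. Substituting and matching coefficients of each power of x gives A0 = 8/75, A1 = -1/5, so y_p = 8/75 - x/5.
General solution: y = 8/75 - x/5 + C1*exp(-5*x) + C2*exp(6*x).
Apply the initial conditions: y(0) = 8/75 + C1 + C2 = 3 and y'(0) = -1/5 - 5*C1 + 6*C2 = 2. Solving gives C1 = 379/275, C2 = 50/33.

y = 8/75 - x/5 + 50*exp(6*x)/33 + 379*exp(-5*x)/275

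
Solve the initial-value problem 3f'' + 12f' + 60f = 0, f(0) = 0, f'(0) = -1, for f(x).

f = -exp(-2*x)*sin(4*x)/4

Divide through by 3: f'' + 4f' + 20f = 0.
Characteristic equation r² + 4r + 20 = 0 has discriminant (4)² - 4·(20) = -64 < 0, so r = -2 ± 4i.
Hence f_h = C1*cos(4*x)*exp(-2*x) + C2*exp(-2*x)*sin(4*x).
Apply the initial conditions: f(0) = C1 = 0 and f'(0) = -2*C1 + 4*C2 = -1. Solving gives C1 = 0, C2 = -1/4.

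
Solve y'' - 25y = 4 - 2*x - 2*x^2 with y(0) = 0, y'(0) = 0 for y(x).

y = -96/625 + 2*x/25 + 2*x**2/25 + 43*exp(5*x)/625 + 53*exp(-5*x)/625

Characteristic equation r² - 25 = 0 factors as (r + 5)(r - 5) = 0, so r = -5, 5.
Hence y_h = C1*exp(-5*x) + C2*exp(5*x).
For the particular solution try y_p = A0 + A1*x + A2*x^2. Substituting and matching coefficients of each power of x gives A0 = -96/625, A1 = 2/25, A2 = 2/25, so y_p = -96/625 + 2*x/25 + 2*x^2/25.
General solution: y = -96/625 + 2*x/25 + 2*x^2/25 + C1*exp(-5*x) + C2*exp(5*x).
Apply the initial conditions: y(0) = -96/625 + C1 + C2 = 0 and y'(0) = 2/25 - 5*C1 + 5*C2 = 0. Solving gives C1 = 53/625, C2 = 43/625.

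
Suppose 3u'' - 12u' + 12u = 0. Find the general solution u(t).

u = C1*exp(2*t) + C2*t*exp(2*t)

Divide through by 3: u'' - 4u' + 4u = 0.
Characteristic equation r² - 4r + 4 = 0 has discriminant (-4)² - 4·(4) = 0, so r = 2 is a repeated root.
Hence u_h = (C1 + C2*t)*exp(2*t).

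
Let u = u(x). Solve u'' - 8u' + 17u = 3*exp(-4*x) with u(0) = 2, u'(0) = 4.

u = 3*exp(-4*x)/65 - 236*exp(4*x)*sin(x)/65 + 127*cos(x)*exp(4*x)/65

Characteristic equation r² - 8r + 17 = 0 has discriminant (-8)² - 4·(17) = -4 < 0, so r = 4 ± i.
Hence u_h = C1*cos(x)*exp(4*x) + C2*exp(4*x)*sin(x).
Try u_p = A*exp(-4*x). Substituting into the equation and dividing by exp(-4*x) gives A = 3/65, so u_p = 3*exp(-4*x)/65.
General solution: u = 3*exp(-4*x)/65 + C1*cos(x)*exp(4*x) + C2*exp(4*x)*sin(x).
Apply the initial conditions: u(0) = 3/65 + C1 = 2 and u'(0) = -12/65 + C2 + 4*C1 = 4. Solving gives C1 = 127/65, C2 = -236/65.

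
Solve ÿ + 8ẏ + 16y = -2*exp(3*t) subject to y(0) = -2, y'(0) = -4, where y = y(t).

Characteristic equation r² + 8r + 16 = 0 has discriminant (8)² - 4·(16) = 0, so r = -4 is a repeated root.
Hence y_h = (C1 + C2*t)*exp(-4*t).
Try y_p = A*exp(3*t). Substituting into the equation and dividing by exp(3*t) gives A = -2/49, so y_p = -2*exp(3*t)/49.
General solution: y = -2*exp(3*t)/49 + C1*exp(-4*t) + C2*t*exp(-4*t).
Apply the initial conditions: y(0) = -2/49 + C1 = -2 and y'(0) = -6/49 + C2 - 4*C1 = -4. Solving gives C1 = -96/49, C2 = -82/7.

y = -96*exp(-4*t)/49 - 2*exp(3*t)/49 - 82*t*exp(-4*t)/7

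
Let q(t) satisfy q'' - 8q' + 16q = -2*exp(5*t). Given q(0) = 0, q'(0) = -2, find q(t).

q = -2*exp(5*t) + 2*exp(4*t)

Characteristic equation r² - 8r + 16 = 0 has discriminant (-8)² - 4·(16) = 0, so r = 4 is a repeated root.
Hence q_h = (C1 + C2*t)*exp(4*t).
Try q_p = A*exp(5*t). Substituting into the equation and dividing by exp(5*t) gives A = -2, so q_p = -2*exp(5*t).
General solution: q = -2*exp(5*t) + C1*exp(4*t) + C2*t*exp(4*t).
Apply the initial conditions: q(0) = -2 + C1 = 0 and q'(0) = -10 + C2 + 4*C1 = -2. Solving gives C1 = 2, C2 = 0.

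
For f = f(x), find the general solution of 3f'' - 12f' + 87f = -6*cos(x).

f = -7*cos(x)/100 + sin(x)/100 + C1*cos(5*x)*exp(2*x) + C2*exp(2*x)*sin(5*x)

Divide through by 3: f'' - 4f' + 29f = -2*cos(x).
Characteristic equation r² - 4r + 29 = 0 has discriminant (-4)² - 4·(29) = -100 < 0, so r = 2 ± 5i.
Hence f_h = C1*cos(5*x)*exp(2*x) + C2*exp(2*x)*sin(5*x).
Try f_p = A*cos(x) + B*sin(x). Substituting and equating the coefficients of cos(x) and sin(x) gives A = -7/100, B = 1/100, so f_p = -7*cos(x)/100 + sin(x)/100.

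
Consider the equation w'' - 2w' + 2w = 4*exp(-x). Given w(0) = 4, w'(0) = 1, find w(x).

Characteristic equation r² - 2r + 2 = 0 has discriminant (-2)² - 4·(2) = -4 < 0, so r = 1 ± i.
Hence w_h = C1*cos(x)*exp(x) + C2*exp(x)*sin(x).
Try w_p = A*exp(-x). Substituting into the equation and dividing by exp(-x) gives A = 4/5, so w_p = 4*exp(-x)/5.
General solution: w = 4*exp(-x)/5 + C1*cos(x)*exp(x) + C2*exp(x)*sin(x).
Apply the initial conditions: w(0) = 4/5 + C1 = 4 and w'(0) = -4/5 + C1 + C2 = 1. Solving gives C1 = 16/5, C2 = -7/5.

w = 4*exp(-x)/5 - 7*exp(x)*sin(x)/5 + 16*cos(x)*exp(x)/5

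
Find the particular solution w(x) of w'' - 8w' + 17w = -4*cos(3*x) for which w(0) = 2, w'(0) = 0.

Characteristic equation r² - 8r + 17 = 0 has discriminant (-8)² - 4·(17) = -4 < 0, so r = 4 ± i.
Hence w_h = C1*cos(x)*exp(4*x) + C2*exp(4*x)*sin(x).
Try w_p = A*cos(3*x) + B*sin(3*x). Substituting and equating the coefficients of cos(3x) and sin(3x) gives A = -1/20, B = 3/20, so w_p = -cos(3*x)/20 + 3*sin(3*x)/20.
General solution: w = -cos(3*x)/20 + 3*sin(3*x)/20 + C1*cos(x)*exp(4*x) + C2*exp(4*x)*sin(x).
Apply the initial conditions: w(0) = -1/20 + C1 = 2 and w'(0) = 9/20 + C2 + 4*C1 = 0. Solving gives C1 = 41/20, C2 = -173/20.

w = -cos(3*x)/20 + 3*sin(3*x)/20 - 173*exp(4*x)*sin(x)/20 + 41*cos(x)*exp(4*x)/20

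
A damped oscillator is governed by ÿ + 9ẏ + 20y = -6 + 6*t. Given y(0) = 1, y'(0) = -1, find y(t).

y = -87/200 - 111*exp(-5*t)/25 + 3*t/10 + 47*exp(-4*t)/8

Characteristic equation r² + 9r + 20 = 0 factors as (r + 5)(r + 4) = 0, so r = -5, -4.
Hence y_h = C1*exp(-5*t) + C2*exp(-4*t).
For the particular solution try y_p = A0 + A1*t. Substituting and matching coefficients of each power of t gives A0 = -87/200, A1 = 3/10, so y_p = -87/200 + 3*t/10.
General solution: y = -87/200 + 3*t/10 + C1*exp(-5*t) + C2*exp(-4*t).
Apply the initial conditions: y(0) = -87/200 + C1 + C2 = 1 and y'(0) = 3/10 - 5*C1 - 4*C2 = -1. Solving gives C1 = -111/25, C2 = 47/8.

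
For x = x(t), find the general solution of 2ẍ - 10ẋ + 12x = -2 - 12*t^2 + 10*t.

Divide through by 2: x'' - 5x' + 6x = -1 - 6*t^2 + 5*t.
Characteristic equation r² - 5r + 6 = 0 factors as (r - 3)(r - 2) = 0, so r = 3, 2.
Hence x_h = C1*exp(3*t) + C2*exp(2*t).
For the particular solution try x_p = A0 + A1*t + A2*t^2. Substituting and matching coefficients of each power of t gives A0 = -19/36, A1 = -5/6, A2 = -1, so x_p = -19/36 - t^2 - 5*t/6.

x = -19/36 - t**2 - 5*t/6 + C1*exp(3*t) + C2*exp(2*t)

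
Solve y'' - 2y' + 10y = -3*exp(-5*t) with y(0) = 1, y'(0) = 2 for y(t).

y = -exp(-5*t)/15 + exp(t)*sin(3*t)/5 + 16*cos(3*t)*exp(t)/15

Characteristic equation r² - 2r + 10 = 0 has discriminant (-2)² - 4·(10) = -36 < 0, so r = 1 ± 3i.
Hence y_h = C1*cos(3*t)*exp(t) + C2*exp(t)*sin(3*t).
Try y_p = A*exp(-5*t). Substituting into the equation and dividing by exp(-5*t) gives A = -1/15, so y_p = -exp(-5*t)/15.
General solution: y = -exp(-5*t)/15 + C1*cos(3*t)*exp(t) + C2*exp(t)*sin(3*t).
Apply the initial conditions: y(0) = -1/15 + C1 = 1 and y'(0) = 1/3 + C1 + 3*C2 = 2. Solving gives C1 = 16/15, C2 = 1/5.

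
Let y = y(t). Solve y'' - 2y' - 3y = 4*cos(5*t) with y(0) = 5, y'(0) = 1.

y = -28*cos(5*t)/221 - 10*sin(5*t)/221 + 27*exp(3*t)/17 + 46*exp(-t)/13

Characteristic equation r² - 2r - 3 = 0 factors as (r + 1)(r - 3) = 0, so r = -1, 3.
Hence y_h = C1*exp(-t) + C2*exp(3*t).
Try y_p = A*cos(5*t) + B*sin(5*t). Substituting and equating the coefficients of cos(5t) and sin(5t) gives A = -28/221, B = -10/221, so y_p = -28*cos(5*t)/221 - 10*sin(5*t)/221.
General solution: y = -28*cos(5*t)/221 - 10*sin(5*t)/221 + C1*exp(-t) + C2*exp(3*t).
Apply the initial conditions: y(0) = -28/221 + C1 + C2 = 5 and y'(0) = -50/221 - C1 + 3*C2 = 1. Solving gives C1 = 46/13, C2 = 27/17.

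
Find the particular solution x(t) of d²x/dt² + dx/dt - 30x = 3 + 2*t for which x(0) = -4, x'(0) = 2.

x = -23/225 - 533*exp(5*t)/275 - 194*exp(-6*t)/99 - t/15

Characteristic equation r² + r - 30 = 0 factors as (r - 5)(r + 6) = 0, so r = 5, -6.
Hence x_h = C1*exp(5*t) + C2*exp(-6*t).
For the particular solution try x_p = A0 + A1*t. Substituting and matching coefficients of each power of t gives A0 = -23/225, A1 = -1/15, so x_p = -23/225 - t/15.
General solution: x = -23/225 - t/15 + C1*exp(5*t) + C2*exp(-6*t).
Apply the initial conditions: x(0) = -23/225 + C1 + C2 = -4 and x'(0) = -1/15 - 6*C2 + 5*C1 = 2. Solving gives C1 = -533/275, C2 = -194/99.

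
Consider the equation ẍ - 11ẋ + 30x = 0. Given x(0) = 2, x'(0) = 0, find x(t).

Characteristic equation r² - 11r + 30 = 0 factors as (r - 6)(r - 5) = 0, so r = 6, 5.
Hence x_h = C1*exp(6*t) + C2*exp(5*t).
Apply the initial conditions: x(0) = C1 + C2 = 2 and x'(0) = 5*C2 + 6*C1 = 0. Solving gives C1 = -10, C2 = 12.

x = -10*exp(6*t) + 12*exp(5*t)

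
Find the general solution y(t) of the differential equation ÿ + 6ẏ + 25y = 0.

Characteristic equation r² + 6r + 25 = 0 has discriminant (6)² - 4·(25) = -64 < 0, so r = -3 ± 4i.
Hence y_h = C1*cos(4*t)*exp(-3*t) + C2*exp(-3*t)*sin(4*t).

y = C1*cos(4*t)*exp(-3*t) + C2*exp(-3*t)*sin(4*t)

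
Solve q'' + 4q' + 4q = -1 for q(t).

Characteristic equation r² + 4r + 4 = 0 has discriminant (4)² - 4·(4) = 0, so r = -2 is a repeated root.
Hence q_h = (C1 + C2*t)*exp(-2*t).
For the particular solution try q_p = A0. Substituting and matching coefficients of each power of t gives A0 = -1/4, so q_p = -1/4.

q = -1/4 + C1*exp(-2*t) + C2*t*exp(-2*t)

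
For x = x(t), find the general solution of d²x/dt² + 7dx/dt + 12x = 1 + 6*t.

x = -5/24 + t/2 + C1*exp(-3*t) + C2*exp(-4*t)

Characteristic equation r² + 7r + 12 = 0 factors as (r + 3)(r + 4) = 0, so r = -3, -4.
Hence x_h = C1*exp(-3*t) + C2*exp(-4*t).
For the particular solution try x_p = A0 + A1*t. Substituting and matching coefficients of each power of t gives A0 = -5/24, A1 = 1/2, so x_p = -5/24 + t/2.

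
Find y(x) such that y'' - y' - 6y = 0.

y = C1*exp(-2*x) + C2*exp(3*x)

Characteristic equation r² - r - 6 = 0 factors as (r + 2)(r - 3) = 0, so r = -2, 3.
Hence y_h = C1*exp(-2*x) + C2*exp(3*x).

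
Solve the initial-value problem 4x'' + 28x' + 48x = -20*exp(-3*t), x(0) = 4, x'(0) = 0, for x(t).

x = -17*exp(-4*t) + 21*exp(-3*t) - 5*t*exp(-3*t)

Divide through by 4: x'' + 7x' + 12x = -5*exp(-3*t).
Characteristic equation r² + 7r + 12 = 0 factors as (r + 4)(r + 3) = 0, so r = -4, -3.
Hence x_h = C1*exp(-4*t) + C2*exp(-3*t).
Since exp(-3*t) solves the homogeneous equation (r = -3 is a root of multiplicity 1), multiply the trial by t. Try x_p = A*t*exp(-3*t). Substituting into the equation and dividing by exp(-3*t) gives A = -5, so x_p = -5*t*exp(-3*t).
General solution: x = C1*exp(-4*t) + C2*exp(-3*t) - 5*t*exp(-3*t).
Apply the initial conditions: x(0) = C1 + C2 = 4 and x'(0) = -5 - 4*C1 - 3*C2 = 0. Solving gives C1 = -17, C2 = 21.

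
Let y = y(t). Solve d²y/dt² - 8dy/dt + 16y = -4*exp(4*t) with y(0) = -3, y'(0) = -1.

Characteristic equation r² - 8r + 16 = 0 has discriminant (-8)² - 4·(16) = 0, so r = 4 is a repeated root.
Hence y_h = (C1 + C2*t)*exp(4*t).
Since exp(4*t) solves the homogeneous equation (r = 4 is a root of multiplicity 2), multiply the trial by t^2. Try y_p = A*t^2*exp(4*t). Substituting into the equation and dividing by exp(4*t) gives A = -2, so y_p = -2*t^2*exp(4*t).
General solution: y = C1*exp(4*t) - 2*t^2*exp(4*t) + C2*t*exp(4*t).
Apply the initial conditions: y(0) = C1 = -3 and y'(0) = C2 + 4*C1 = -1. Solving gives C1 = -3, C2 = 11.

y = -3*exp(4*t) - 2*t**2*exp(4*t) + 11*t*exp(4*t)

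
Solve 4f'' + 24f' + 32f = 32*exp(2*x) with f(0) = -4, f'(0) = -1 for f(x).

f = -19*exp(-2*x)/2 + exp(2*x)/3 + 31*exp(-4*x)/6

Divide through by 4: f'' + 6f' + 8f = 8*exp(2*x).
Characteristic equation r² + 6r + 8 = 0 factors as (r + 4)(r + 2) = 0, so r = -4, -2.
Hence f_h = C1*exp(-4*x) + C2*exp(-2*x).
Try f_p = A*exp(2*x). Substituting into the equation and dividing by exp(2*x) gives A = 1/3, so f_p = exp(2*x)/3.
General solution: f = exp(2*x)/3 + C1*exp(-4*x) + C2*exp(-2*x).
Apply the initial conditions: f(0) = 1/3 + C1 + C2 = -4 and f'(0) = 2/3 - 4*C1 - 2*C2 = -1. Solving gives C1 = 31/6, C2 = -19/2.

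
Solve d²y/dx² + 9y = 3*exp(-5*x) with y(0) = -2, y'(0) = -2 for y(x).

y = -71*cos(3*x)/34 - 53*sin(3*x)/102 + 3*exp(-5*x)/34

Characteristic equation r² + 9 = 0 has discriminant (0)² - 4·(9) = -36 < 0, so r = ± 3i.
Hence y_h = C1*cos(3*x) + C2*sin(3*x).
Try y_p = A*exp(-5*x). Substituting into the equation and dividing by exp(-5*x) gives A = 3/34, so y_p = 3*exp(-5*x)/34.
General solution: y = 3*exp(-5*x)/34 + C1*cos(3*x) + C2*sin(3*x).
Apply the initial conditions: y(0) = 3/34 + C1 = -2 and y'(0) = -15/34 + 3*C2 = -2. Solving gives C1 = -71/34, C2 = -53/102.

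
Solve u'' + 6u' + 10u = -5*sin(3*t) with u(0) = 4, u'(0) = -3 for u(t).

Characteristic equation r² + 6r + 10 = 0 has discriminant (6)² - 4·(10) = -4 < 0, so r = -3 ± i.
Hence u_h = C1*cos(t)*exp(-3*t) + C2*exp(-3*t)*sin(t).
Try u_p = A*cos(3*t) + B*sin(3*t). Substituting and equating the coefficients of cos(3t) and sin(3t) gives A = 18/65, B = -1/65, so u_p = -sin(3*t)/65 + 18*cos(3*t)/65.
General solution: u = -sin(3*t)/65 + 18*cos(3*t)/65 + C1*cos(t)*exp(-3*t) + C2*exp(-3*t)*sin(t).
Apply the initial conditions: u(0) = 18/65 + C1 = 4 and u'(0) = -3/65 + C2 - 3*C1 = -3. Solving gives C1 = 242/65, C2 = 534/65.

u = -sin(3*t)/65 + 18*cos(3*t)/65 + 242*cos(t)*exp(-3*t)/65 + 534*exp(-3*t)*sin(t)/65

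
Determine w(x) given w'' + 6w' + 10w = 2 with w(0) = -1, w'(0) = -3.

w = 1/5 - 33*exp(-3*x)*sin(x)/5 - 6*cos(x)*exp(-3*x)/5

Characteristic equation r² + 6r + 10 = 0 has discriminant (6)² - 4·(10) = -4 < 0, so r = -3 ± i.
Hence w_h = C1*cos(x)*exp(-3*x) + C2*exp(-3*x)*sin(x).
For the particular solution try w_p = A0. Substituting and matching coefficients of each power of x gives A0 = 1/5, so w_p = 1/5.
General solution: w = 1/5 + C1*cos(x)*exp(-3*x) + C2*exp(-3*x)*sin(x).
Apply the initial conditions: w(0) = 1/5 + C1 = -1 and w'(0) = C2 - 3*C1 = -3. Solving gives C1 = -6/5, C2 = -33/5.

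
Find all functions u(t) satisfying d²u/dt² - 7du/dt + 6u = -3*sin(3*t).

u = -7*cos(3*t)/50 + sin(3*t)/50 + C1*exp(t) + C2*exp(6*t)

Characteristic equation r² - 7r + 6 = 0 factors as (r - 1)(r - 6) = 0, so r = 1, 6.
Hence u_h = C1*exp(t) + C2*exp(6*t).
Try u_p = A*cos(3*t) + B*sin(3*t). Substituting and equating the coefficients of cos(3t) and sin(3t) gives A = -7/50, B = 1/50, so u_p = -7*cos(3*t)/50 + sin(3*t)/50.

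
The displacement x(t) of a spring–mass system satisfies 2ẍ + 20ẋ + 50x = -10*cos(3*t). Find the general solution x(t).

Divide through by 2: x'' + 10x' + 25x = -5*cos(3*t).
Characteristic equation r² + 10r + 25 = 0 has discriminant (10)² - 4·(25) = 0, so r = -5 is a repeated root.
Hence x_h = (C1 + C2*t)*exp(-5*t).
Try x_p = A*cos(3*t) + B*sin(3*t). Substituting and equating the coefficients of cos(3t) and sin(3t) gives A = -20/289, B = -75/578, so x_p = -75*sin(3*t)/578 - 20*cos(3*t)/289.

x = -75*sin(3*t)/578 - 20*cos(3*t)/289 + C1*exp(-5*t) + C2*t*exp(-5*t)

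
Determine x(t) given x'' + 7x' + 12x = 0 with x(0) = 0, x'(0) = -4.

Characteristic equation r² + 7r + 12 = 0 factors as (r + 4)(r + 3) = 0, so r = -4, -3.
Hence x_h = C1*exp(-4*t) + C2*exp(-3*t).
Apply the initial conditions: x(0) = C1 + C2 = 0 and x'(0) = -4*C1 - 3*C2 = -4. Solving gives C1 = 4, C2 = -4.

x = -4*exp(-3*t) + 4*exp(-4*t)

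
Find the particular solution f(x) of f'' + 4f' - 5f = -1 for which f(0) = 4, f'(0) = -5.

Characteristic equation r² + 4r - 5 = 0 factors as (r + 5)(r - 1) = 0, so r = -5, 1.
Hence f_h = C1*exp(-5*x) + C2*exp(x).
For the particular solution try f_p = A0. Substituting and matching coefficients of each power of x gives A0 = 1/5, so f_p = 1/5.
General solution: f = 1/5 + C1*exp(-5*x) + C2*exp(x).
Apply the initial conditions: f(0) = 1/5 + C1 + C2 = 4 and f'(0) = C2 - 5*C1 = -5. Solving gives C1 = 22/15, C2 = 7/3.

f = 1/5 + 7*exp(x)/3 + 22*exp(-5*x)/15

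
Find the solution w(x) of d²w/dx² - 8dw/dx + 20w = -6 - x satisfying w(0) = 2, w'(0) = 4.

w = -8/25 - x/20 - 523*exp(4*x)*sin(2*x)/200 + 58*cos(2*x)*exp(4*x)/25

Characteristic equation r² - 8r + 20 = 0 has discriminant (-8)² - 4·(20) = -16 < 0, so r = 4 ± 2i.
Hence w_h = C1*cos(2*x)*exp(4*x) + C2*exp(4*x)*sin(2*x).
For the particular solution try w_p = A0 + A1*x. Substituting and matching coefficients of each power of x gives A0 = -8/25, A1 = -1/20, so w_p = -8/25 - x/20.
General solution: w = -8/25 - x/20 + C1*cos(2*x)*exp(4*x) + C2*exp(4*x)*sin(2*x).
Apply the initial conditions: w(0) = -8/25 + C1 = 2 and w'(0) = -1/20 + 2*C2 + 4*C1 = 4. Solving gives C1 = 58/25, C2 = -523/200.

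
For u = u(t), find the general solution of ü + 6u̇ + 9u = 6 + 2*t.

Characteristic equation r² + 6r + 9 = 0 has discriminant (6)² - 4·(9) = 0, so r = -3 is a repeated root.
Hence u_h = (C1 + C2*t)*exp(-3*t).
For the particular solution try u_p = A0 + A1*t. Substituting and matching coefficients of each power of t gives A0 = 14/27, A1 = 2/9, so u_p = 14/27 + 2*t/9.

u = 14/27 + 2*t/9 + C1*exp(-3*t) + C2*t*exp(-3*t)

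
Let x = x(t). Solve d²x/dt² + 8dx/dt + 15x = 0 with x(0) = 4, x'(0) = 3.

x = -15*exp(-5*t)/2 + 23*exp(-3*t)/2

Characteristic equation r² + 8r + 15 = 0 factors as (r + 3)(r + 5) = 0, so r = -3, -5.
Hence x_h = C1*exp(-3*t) + C2*exp(-5*t).
Apply the initial conditions: x(0) = C1 + C2 = 4 and x'(0) = -5*C2 - 3*C1 = 3. Solving gives C1 = 23/2, C2 = -15/2.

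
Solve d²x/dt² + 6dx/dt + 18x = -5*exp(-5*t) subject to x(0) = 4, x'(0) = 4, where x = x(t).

x = -5*exp(-5*t)/13 + 57*cos(3*t)*exp(-3*t)/13 + 66*exp(-3*t)*sin(3*t)/13

Characteristic equation r² + 6r + 18 = 0 has discriminant (6)² - 4·(18) = -36 < 0, so r = -3 ± 3i.
Hence x_h = C1*cos(3*t)*exp(-3*t) + C2*exp(-3*t)*sin(3*t).
Try x_p = A*exp(-5*t). Substituting into the equation and dividing by exp(-5*t) gives A = -5/13, so x_p = -5*exp(-5*t)/13.
General solution: x = -5*exp(-5*t)/13 + C1*cos(3*t)*exp(-3*t) + C2*exp(-3*t)*sin(3*t).
Apply the initial conditions: x(0) = -5/13 + C1 = 4 and x'(0) = 25/13 - 3*C1 + 3*C2 = 4. Solving gives C1 = 57/13, C2 = 66/13.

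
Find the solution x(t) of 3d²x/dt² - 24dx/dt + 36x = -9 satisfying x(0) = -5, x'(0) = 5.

Divide through by 3: x'' - 8x' + 12x = -3.
Characteristic equation r² - 8r + 12 = 0 factors as (r - 2)(r - 6) = 0, so r = 2, 6.
Hence x_h = C1*exp(2*t) + C2*exp(6*t).
For the particular solution try x_p = A0. Substituting and matching coefficients of each power of t gives A0 = -1/4, so x_p = -1/4.
General solution: x = -1/4 + C1*exp(2*t) + C2*exp(6*t).
Apply the initial conditions: x(0) = -1/4 + C1 + C2 = -5 and x'(0) = 2*C1 + 6*C2 = 5. Solving gives C1 = -67/8, C2 = 29/8.

x = -1/4 - 67*exp(2*t)/8 + 29*exp(6*t)/8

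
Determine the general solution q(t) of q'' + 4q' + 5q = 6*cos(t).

Characteristic equation r² + 4r + 5 = 0 has discriminant (4)² - 4·(5) = -4 < 0, so r = -2 ± i.
Hence q_h = C1*cos(t)*exp(-2*t) + C2*exp(-2*t)*sin(t).
Try q_p = A*cos(t) + B*sin(t). Substituting and equating the coefficients of cos(t) and sin(t) gives A = 3/4, B = 3/4, so q_p = 3*cos(t)/4 + 3*sin(t)/4.

q = 3*cos(t)/4 + 3*sin(t)/4 + C1*cos(t)*exp(-2*t) + C2*exp(-2*t)*sin(t)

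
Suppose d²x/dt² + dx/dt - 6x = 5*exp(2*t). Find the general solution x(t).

Characteristic equation r² + r - 6 = 0 factors as (r + 3)(r - 2) = 0, so r = -3, 2.
Hence x_h = C1*exp(-3*t) + C2*exp(2*t).
Since exp(2*t) solves the homogeneous equation (r = 2 is a root of multiplicity 1), multiply the trial by t. Try x_p = A*t*exp(2*t). Substituting into the equation and dividing by exp(2*t) gives A = 1, so x_p = t*exp(2*t).

x = C1*exp(-3*t) + C2*exp(2*t) + t*exp(2*t)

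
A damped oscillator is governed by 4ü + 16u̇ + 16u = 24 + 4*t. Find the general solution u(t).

Divide through by 4: u'' + 4u' + 4u = 6 + t.
Characteristic equation r² + 4r + 4 = 0 has discriminant (4)² - 4·(4) = 0, so r = -2 is a repeated root.
Hence u_h = (C1 + C2*t)*exp(-2*t).
For the particular solution try u_p = A0 + A1*t. Substituting and matching coefficients of each power of t gives A0 = 5/4, A1 = 1/4, so u_p = 5/4 + t/4.

u = 5/4 + t/4 + C1*exp(-2*t) + C2*t*exp(-2*t)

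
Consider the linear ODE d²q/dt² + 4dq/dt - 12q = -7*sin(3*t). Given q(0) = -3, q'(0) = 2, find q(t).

q = -229*exp(2*t)/104 - 113*exp(-6*t)/120 + 28*cos(3*t)/195 + 49*sin(3*t)/195

Characteristic equation r² + 4r - 12 = 0 factors as (r - 2)(r + 6) = 0, so r = 2, -6.
Hence q_h = C1*exp(2*t) + C2*exp(-6*t).
Try q_p = A*cos(3*t) + B*sin(3*t). Substituting and equating the coefficients of cos(3t) and sin(3t) gives A = 28/195, B = 49/195, so q_p = 28*cos(3*t)/195 + 49*sin(3*t)/195.
General solution: q = 28*cos(3*t)/195 + 49*sin(3*t)/195 + C1*exp(2*t) + C2*exp(-6*t).
Apply the initial conditions: q(0) = 28/195 + C1 + C2 = -3 and q'(0) = 49/65 - 6*C2 + 2*C1 = 2. Solving gives C1 = -229/104, C2 = -113/120.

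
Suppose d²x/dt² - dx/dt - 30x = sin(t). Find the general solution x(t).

Characteristic equation r² - r - 30 = 0 factors as (r - 6)(r + 5) = 0, so r = 6, -5.
Hence x_h = C1*exp(6*t) + C2*exp(-5*t).
Try x_p = A*cos(t) + B*sin(t). Substituting and equating the coefficients of cos(t) and sin(t) gives A = 1/962, B = -31/962, so x_p = -31*sin(t)/962 + cos(t)/962.

x = -31*sin(t)/962 + cos(t)/962 + C1*exp(6*t) + C2*exp(-5*t)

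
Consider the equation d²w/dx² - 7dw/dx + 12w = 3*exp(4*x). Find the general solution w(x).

Characteristic equation r² - 7r + 12 = 0 factors as (r - 4)(r - 3) = 0, so r = 4, 3.
Hence w_h = C1*exp(4*x) + C2*exp(3*x).
Since exp(4*x) solves the homogeneous equation (r = 4 is a root of multiplicity 1), multiply the trial by x. Try w_p = A*x*exp(4*x). Substituting into the equation and dividing by exp(4*x) gives A = 3, so w_p = 3*x*exp(4*x).

w = C1*exp(4*x) + C2*exp(3*x) + 3*x*exp(4*x)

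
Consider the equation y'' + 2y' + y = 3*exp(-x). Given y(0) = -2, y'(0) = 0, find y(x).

y = -2*exp(-x) - 2*x*exp(-x) + 3*x**2*exp(-x)/2

Characteristic equation r² + 2r + 1 = 0 has discriminant (2)² - 4·(1) = 0, so r = -1 is a repeated root.
Hence y_h = (C1 + C2*x)*exp(-x).
Since exp(-x) solves the homogeneous equation (r = -1 is a root of multiplicity 2), multiply the trial by x^2. Try y_p = A*x^2*exp(-x). Substituting into the equation and dividing by exp(-x) gives A = 3/2, so y_p = 3*x^2*exp(-x)/2.
General solution: y = C1*exp(-x) + 3*x^2*exp(-x)/2 + C2*x*exp(-x).
Apply the initial conditions: y(0) = C1 = -2 and y'(0) = C2 - C1 = 0. Solving gives C1 = -2, C2 = -2.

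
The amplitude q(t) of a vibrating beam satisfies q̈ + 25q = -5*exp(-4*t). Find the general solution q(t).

q = -5*exp(-4*t)/41 + C1*cos(5*t) + C2*sin(5*t)

Characteristic equation r² + 25 = 0 has discriminant (0)² - 4·(25) = -100 < 0, so r = ± 5i.
Hence q_h = C1*cos(5*t) + C2*sin(5*t).
Try q_p = A*exp(-4*t). Substituting into the equation and dividing by exp(-4*t) gives A = -5/41, so q_p = -5*exp(-4*t)/41.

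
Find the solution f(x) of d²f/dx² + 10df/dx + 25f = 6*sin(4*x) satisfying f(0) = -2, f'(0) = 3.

Characteristic equation r² + 10r + 25 = 0 has discriminant (10)² - 4·(25) = 0, so r = -5 is a repeated root.
Hence f_h = (C1 + C2*x)*exp(-5*x).
Try f_p = A*cos(4*x) + B*sin(4*x). Substituting and equating the coefficients of cos(4x) and sin(4x) gives A = -240/1681, B = 54/1681, so f_p = -240*cos(4*x)/1681 + 54*sin(4*x)/1681.
General solution: f = -240*cos(4*x)/1681 + 54*sin(4*x)/1681 + C1*exp(-5*x) + C2*x*exp(-5*x).
Apply the initial conditions: f(0) = -240/1681 + C1 = -2 and f'(0) = 216/1681 + C2 - 5*C1 = 3. Solving gives C1 = -3122/1681, C2 = -263/41.

f = -3122*exp(-5*x)/1681 - 240*cos(4*x)/1681 + 54*sin(4*x)/1681 - 263*x*exp(-5*x)/41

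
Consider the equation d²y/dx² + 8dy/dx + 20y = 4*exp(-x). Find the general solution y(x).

y = 4*exp(-x)/13 + C1*cos(2*x)*exp(-4*x) + C2*exp(-4*x)*sin(2*x)

Characteristic equation r² + 8r + 20 = 0 has discriminant (8)² - 4·(20) = -16 < 0, so r = -4 ± 2i.
Hence y_h = C1*cos(2*x)*exp(-4*x) + C2*exp(-4*x)*sin(2*x).
Try y_p = A*exp(-x). Substituting into the equation and dividing by exp(-x) gives A = 4/13, so y_p = 4*exp(-x)/13.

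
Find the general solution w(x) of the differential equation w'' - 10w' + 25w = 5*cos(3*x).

Characteristic equation r² - 10r + 25 = 0 has discriminant (-10)² - 4·(25) = 0, so r = 5 is a repeated root.
Hence w_h = (C1 + C2*x)*exp(5*x).
Try w_p = A*cos(3*x) + B*sin(3*x). Substituting and equating the coefficients of cos(3x) and sin(3x) gives A = 20/289, B = -75/578, so w_p = -75*sin(3*x)/578 + 20*cos(3*x)/289.

w = -75*sin(3*x)/578 + 20*cos(3*x)/289 + C1*exp(5*x) + C2*x*exp(5*x)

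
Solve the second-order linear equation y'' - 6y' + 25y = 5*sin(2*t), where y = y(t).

y = 4*cos(2*t)/39 + 7*sin(2*t)/39 + C1*cos(4*t)*exp(3*t) + C2*exp(3*t)*sin(4*t)

Characteristic equation r² - 6r + 25 = 0 has discriminant (-6)² - 4·(25) = -64 < 0, so r = 3 ± 4i.
Hence y_h = C1*cos(4*t)*exp(3*t) + C2*exp(3*t)*sin(4*t).
Try y_p = A*cos(2*t) + B*sin(2*t). Substituting and equating the coefficients of cos(2t) and sin(2t) gives A = 4/39, B = 7/39, so y_p = 4*cos(2*t)/39 + 7*sin(2*t)/39.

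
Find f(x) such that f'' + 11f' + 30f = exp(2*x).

f = exp(2*x)/56 + C1*exp(-6*x) + C2*exp(-5*x)

Characteristic equation r² + 11r + 30 = 0 factors as (r + 6)(r + 5) = 0, so r = -6, -5.
Hence f_h = C1*exp(-6*x) + C2*exp(-5*x).
Try f_p = A*exp(2*x). Substituting into the equation and dividing by exp(2*x) gives A = 1/56, so f_p = exp(2*x)/56.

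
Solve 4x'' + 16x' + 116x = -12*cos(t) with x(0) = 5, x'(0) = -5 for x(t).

Divide through by 4: x'' + 4x' + 29x = -3*cos(t).
Characteristic equation r² + 4r + 29 = 0 has discriminant (4)² - 4·(29) = -100 < 0, so r = -2 ± 5i.
Hence x_h = C1*cos(5*t)*exp(-2*t) + C2*exp(-2*t)*sin(5*t).
Try x_p = A*cos(t) + B*sin(t). Substituting and equating the coefficients of cos(t) and sin(t) gives A = -21/200, B = -3/200, so x_p = -21*cos(t)/200 - 3*sin(t)/200.
General solution: x = -21*cos(t)/200 - 3*sin(t)/200 + C1*cos(5*t)*exp(-2*t) + C2*exp(-2*t)*sin(5*t).
Apply the initial conditions: x(0) = -21/200 + C1 = 5 and x'(0) = -3/200 - 2*C1 + 5*C2 = -5. Solving gives C1 = 1021/200, C2 = 209/200.

x = -21*cos(t)/200 - 3*sin(t)/200 + 209*exp(-2*t)*sin(5*t)/200 + 1021*cos(5*t)*exp(-2*t)/200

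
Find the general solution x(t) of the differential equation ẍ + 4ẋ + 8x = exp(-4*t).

Characteristic equation r² + 4r + 8 = 0 has discriminant (4)² - 4·(8) = -16 < 0, so r = -2 ± 2i.
Hence x_h = C1*cos(2*t)*exp(-2*t) + C2*exp(-2*t)*sin(2*t).
Try x_p = A*exp(-4*t). Substituting into the equation and dividing by exp(-4*t) gives A = 1/8, so x_p = exp(-4*t)/8.

x = exp(-4*t)/8 + C1*cos(2*t)*exp(-2*t) + C2*exp(-2*t)*sin(2*t)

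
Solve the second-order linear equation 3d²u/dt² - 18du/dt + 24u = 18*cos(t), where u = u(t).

Divide through by 3: u'' - 6u' + 8u = 6*cos(t).
Characteristic equation r² - 6r + 8 = 0 factors as (r - 2)(r - 4) = 0, so r = 2, 4.
Hence u_h = C1*exp(2*t) + C2*exp(4*t).
Try u_p = A*cos(t) + B*sin(t). Substituting and equating the coefficients of cos(t) and sin(t) gives A = 42/85, B = -36/85, so u_p = -36*sin(t)/85 + 42*cos(t)/85.

u = -36*sin(t)/85 + 42*cos(t)/85 + C1*exp(2*t) + C2*exp(4*t)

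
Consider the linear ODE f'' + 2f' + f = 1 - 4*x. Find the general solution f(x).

Characteristic equation r² + 2r + 1 = 0 has discriminant (2)² - 4·(1) = 0, so r = -1 is a repeated root.
Hence f_h = (C1 + C2*x)*exp(-x).
For the particular solution try f_p = A0 + A1*x. Substituting and matching coefficients of each power of x gives A0 = 9, A1 = -4, so f_p = 9 - 4*x.

f = 9 - 4*x + C1*exp(-x) + C2*x*exp(-x)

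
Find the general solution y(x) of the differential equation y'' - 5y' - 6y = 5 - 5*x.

y = -55/36 + 5*x/6 + C1*exp(6*x) + C2*exp(-x)

Characteristic equation r² - 5r - 6 = 0 factors as (r - 6)(r + 1) = 0, so r = 6, -1.
Hence y_h = C1*exp(6*x) + C2*exp(-x).
For the particular solution try y_p = A0 + A1*x. Substituting and matching coefficients of each power of x gives A0 = -55/36, A1 = 5/6, so y_p = -55/36 + 5*x/6.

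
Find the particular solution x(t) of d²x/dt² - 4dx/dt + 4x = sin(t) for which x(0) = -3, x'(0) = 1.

Characteristic equation r² - 4r + 4 = 0 has discriminant (-4)² - 4·(4) = 0, so r = 2 is a repeated root.
Hence x_h = (C1 + C2*t)*exp(2*t).
Try x_p = A*cos(t) + B*sin(t). Substituting and equating the coefficients of cos(t) and sin(t) gives A = 4/25, B = 3/25, so x_p = 3*sin(t)/25 + 4*cos(t)/25.
General solution: x = 3*sin(t)/25 + 4*cos(t)/25 + C1*exp(2*t) + C2*t*exp(2*t).
Apply the initial conditions: x(0) = 4/25 + C1 = -3 and x'(0) = 3/25 + C2 + 2*C1 = 1. Solving gives C1 = -79/25, C2 = 36/5.

x = -79*exp(2*t)/25 + 3*sin(t)/25 + 4*cos(t)/25 + 36*t*exp(2*t)/5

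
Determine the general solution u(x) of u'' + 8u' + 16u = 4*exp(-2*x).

Characteristic equation r² + 8r + 16 = 0 has discriminant (8)² - 4·(16) = 0, so r = -4 is a repeated root.
Hence u_h = (C1 + C2*x)*exp(-4*x).
Try u_p = A*exp(-2*x). Substituting into the equation and dividing by exp(-2*x) gives A = 1, so u_p = exp(-2*x).

u = C1*exp(-4*x) + C2*x*exp(-4*x) + exp(-2*x)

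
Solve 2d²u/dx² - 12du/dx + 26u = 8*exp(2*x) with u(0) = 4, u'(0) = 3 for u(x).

Divide through by 2: u'' - 6u' + 13u = 4*exp(2*x).
Characteristic equation r² - 6r + 13 = 0 has discriminant (-6)² - 4·(13) = -16 < 0, so r = 3 ± 2i.
Hence u_h = C1*cos(2*x)*exp(3*x) + C2*exp(3*x)*sin(2*x).
Try u_p = A*exp(2*x). Substituting into the equation and dividing by exp(2*x) gives A = 4/5, so u_p = 4*exp(2*x)/5.
General solution: u = 4*exp(2*x)/5 + C1*cos(2*x)*exp(3*x) + C2*exp(3*x)*sin(2*x).
Apply the initial conditions: u(0) = 4/5 + C1 = 4 and u'(0) = 8/5 + 2*C2 + 3*C1 = 3. Solving gives C1 = 16/5, C2 = -41/10.

u = 4*exp(2*x)/5 - 41*exp(3*x)*sin(2*x)/10 + 16*cos(2*x)*exp(3*x)/5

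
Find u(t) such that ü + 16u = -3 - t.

u = -3/16 - t/16 + C1*cos(4*t) + C2*sin(4*t)

Characteristic equation r² + 16 = 0 has discriminant (0)² - 4·(16) = -64 < 0, so r = ± 4i.
Hence u_h = C1*cos(4*t) + C2*sin(4*t).
For the particular solution try u_p = A0 + A1*t. Substituting and matching coefficients of each power of t gives A0 = -3/16, A1 = -1/16, so u_p = -3/16 - t/16.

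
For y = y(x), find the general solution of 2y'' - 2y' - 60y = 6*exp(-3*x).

Divide through by 2: y'' - y' - 30y = 3*exp(-3*x).
Characteristic equation r² - r - 30 = 0 factors as (r + 5)(r - 6) = 0, so r = -5, 6.
Hence y_h = C1*exp(-5*x) + C2*exp(6*x).
Try y_p = A*exp(-3*x). Substituting into the equation and dividing by exp(-3*x) gives A = -1/6, so y_p = -exp(-3*x)/6.

y = -exp(-3*x)/6 + C1*exp(-5*x) + C2*exp(6*x)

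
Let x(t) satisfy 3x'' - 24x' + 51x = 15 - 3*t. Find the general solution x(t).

x = 77/289 - t/17 + C1*cos(t)*exp(4*t) + C2*exp(4*t)*sin(t)

Divide through by 3: x'' - 8x' + 17x = 5 - t.
Characteristic equation r² - 8r + 17 = 0 has discriminant (-8)² - 4·(17) = -4 < 0, so r = 4 ± i.
Hence x_h = C1*cos(t)*exp(4*t) + C2*exp(4*t)*sin(t).
For the particular solution try x_p = A0 + A1*t. Substituting and matching coefficients of each power of t gives A0 = 77/289, A1 = -1/17, so x_p = 77/289 - t/17.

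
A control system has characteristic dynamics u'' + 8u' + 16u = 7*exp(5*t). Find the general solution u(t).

u = 7*exp(5*t)/81 + C1*exp(-4*t) + C2*t*exp(-4*t)

Characteristic equation r² + 8r + 16 = 0 has discriminant (8)² - 4·(16) = 0, so r = -4 is a repeated root.
Hence u_h = (C1 + C2*t)*exp(-4*t).
Try u_p = A*exp(5*t). Substituting into the equation and dividing by exp(5*t) gives A = 7/81, so u_p = 7*exp(5*t)/81.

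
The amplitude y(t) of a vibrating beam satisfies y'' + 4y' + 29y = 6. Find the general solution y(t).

y = 6/29 + C1*cos(5*t)*exp(-2*t) + C2*exp(-2*t)*sin(5*t)

Characteristic equation r² + 4r + 29 = 0 has discriminant (4)² - 4·(29) = -100 < 0, so r = -2 ± 5i.
Hence y_h = C1*cos(5*t)*exp(-2*t) + C2*exp(-2*t)*sin(5*t).
For the particular solution try y_p = A0. Substituting and matching coefficients of each power of t gives A0 = 6/29, so y_p = 6/29.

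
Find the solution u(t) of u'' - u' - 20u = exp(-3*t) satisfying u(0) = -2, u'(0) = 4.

Characteristic equation r² - r - 20 = 0 factors as (r + 4)(r - 5) = 0, so r = -4, 5.
Hence u_h = C1*exp(-4*t) + C2*exp(5*t).
Try u_p = A*exp(-3*t). Substituting into the equation and dividing by exp(-3*t) gives A = -1/8, so u_p = -exp(-3*t)/8.
General solution: u = -exp(-3*t)/8 + C1*exp(-4*t) + C2*exp(5*t).
Apply the initial conditions: u(0) = -1/8 + C1 + C2 = -2 and u'(0) = 3/8 - 4*C1 + 5*C2 = 4. Solving gives C1 = -13/9, C2 = -31/72.

u = -31*exp(5*t)/72 - 13*exp(-4*t)/9 - exp(-3*t)/8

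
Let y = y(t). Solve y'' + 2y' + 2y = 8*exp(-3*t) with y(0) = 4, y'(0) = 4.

y = 8*exp(-3*t)/5 + 12*cos(t)*exp(-t)/5 + 56*exp(-t)*sin(t)/5

Characteristic equation r² + 2r + 2 = 0 has discriminant (2)² - 4·(2) = -4 < 0, so r = -1 ± i.
Hence y_h = C1*cos(t)*exp(-t) + C2*exp(-t)*sin(t).
Try y_p = A*exp(-3*t). Substituting into the equation and dividing by exp(-3*t) gives A = 8/5, so y_p = 8*exp(-3*t)/5.
General solution: y = 8*exp(-3*t)/5 + C1*cos(t)*exp(-t) + C2*exp(-t)*sin(t).
Apply the initial conditions: y(0) = 8/5 + C1 = 4 and y'(0) = -24/5 + C2 - C1 = 4. Solving gives C1 = 12/5, C2 = 56/5.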